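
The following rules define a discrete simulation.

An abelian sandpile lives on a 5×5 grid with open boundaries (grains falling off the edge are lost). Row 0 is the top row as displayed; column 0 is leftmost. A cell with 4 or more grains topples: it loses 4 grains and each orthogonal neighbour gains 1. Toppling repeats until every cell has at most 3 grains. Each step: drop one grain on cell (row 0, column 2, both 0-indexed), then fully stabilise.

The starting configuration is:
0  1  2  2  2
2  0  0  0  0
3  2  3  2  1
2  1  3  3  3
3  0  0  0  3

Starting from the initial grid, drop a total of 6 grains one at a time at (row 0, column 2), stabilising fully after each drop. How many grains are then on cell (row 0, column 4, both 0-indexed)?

3

k=0  0  1  2  2  2
2  0  0  0  0
3  2  3  2  1
2  1  3  3  3
3  0  0  0  3
k=1  0  1  3  2  2
2  0  0  0  0
3  2  3  2  1
2  1  3  3  3
3  0  0  0  3
k=2  0  2  0  3  2
2  0  1  0  0
3  2  3  2  1
2  1  3  3  3
3  0  0  0  3
k=3  0  2  1  3  2
2  0  1  0  0
3  2  3  2  1
2  1  3  3  3
3  0  0  0  3
k=4  0  2  2  3  2
2  0  1  0  0
3  2  3  2  1
2  1  3  3  3
3  0  0  0  3
k=5  0  2  3  3  2
2  0  1  0  0
3  2  3  2  1
2  1  3  3  3
3  0  0  0  3
k=6  0  3  1  0  3
2  0  2  1  0
3  2  3  2  1
2  1  3  3  3
3  0  0  0  3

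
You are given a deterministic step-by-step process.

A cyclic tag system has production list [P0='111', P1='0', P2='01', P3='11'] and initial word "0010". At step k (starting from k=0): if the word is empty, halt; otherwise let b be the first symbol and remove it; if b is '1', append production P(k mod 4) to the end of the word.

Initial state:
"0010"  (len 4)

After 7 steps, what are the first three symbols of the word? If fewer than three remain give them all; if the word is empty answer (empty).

(empty)

0) "0010"  (len 4)
1) "010"  (len 3)
2) "10"  (len 2)
3) "001"  (len 3)
4) "01"  (len 2)
5) "1"  (len 1)
6) "0"  (len 1)
7) (halted — word empty)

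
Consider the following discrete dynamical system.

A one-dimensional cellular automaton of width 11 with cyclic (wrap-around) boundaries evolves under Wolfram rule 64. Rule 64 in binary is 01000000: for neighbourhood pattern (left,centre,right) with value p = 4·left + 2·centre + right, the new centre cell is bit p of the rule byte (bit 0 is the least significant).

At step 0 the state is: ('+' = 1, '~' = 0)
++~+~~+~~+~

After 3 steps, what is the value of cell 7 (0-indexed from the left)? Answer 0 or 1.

0

k=0  ++~+~~+~~+~
k=1  ~+~~~~~~~~~
k=2  ~~~~~~~~~~~
k=3  ~~~~~~~~~~~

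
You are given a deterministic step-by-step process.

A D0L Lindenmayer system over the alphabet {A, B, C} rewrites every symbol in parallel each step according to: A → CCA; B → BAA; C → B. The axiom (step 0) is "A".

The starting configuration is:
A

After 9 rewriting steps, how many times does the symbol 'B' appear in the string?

488

t=0: A
t=1: CCA
t=2: BBCCA
t=3: BAABAABBCCA
t=4: BAACCACCABAACCACCABAABAABBCCA
t=5: BAACCACCABBCCABBCCABAACCACCABBCCABBCCABAACCACCABAACCACCABAABAABBCCA
t=6: BAACCACCABBCCABBCCABAABAABBCCABAABAABBCCABAACCACCABBCCABBC…BBCCABBCCABAACCACCABBCCABBCCABAACCACCABAACCACCABAABAABBCCA  (len 149)
t=7: BAACCACCABBCCABBCCABAABAABBCCABAABAABBCCABAACCACCABAACCACC…BBCCABBCCABAACCACCABBCCABBCCABAACCACCABAACCACCABAABAABBCCA  (len 347)
t=8: BAACCACCABBCCABBCCABAABAABBCCABAABAABBCCABAACCACCABAACCACC…BBCCABBCCABAACCACCABBCCABBCCABAACCACCABAACCACCABAABAABBCCA  (len 813)
t=9: BAACCACCABBCCABBCCABAABAABBCCABAABAABBCCABAACCACCABAACCACC…BBCCABBCCABAACCACCABBCCABBCCABAACCACCABAACCACCABAABAABBCCA  (len 1875)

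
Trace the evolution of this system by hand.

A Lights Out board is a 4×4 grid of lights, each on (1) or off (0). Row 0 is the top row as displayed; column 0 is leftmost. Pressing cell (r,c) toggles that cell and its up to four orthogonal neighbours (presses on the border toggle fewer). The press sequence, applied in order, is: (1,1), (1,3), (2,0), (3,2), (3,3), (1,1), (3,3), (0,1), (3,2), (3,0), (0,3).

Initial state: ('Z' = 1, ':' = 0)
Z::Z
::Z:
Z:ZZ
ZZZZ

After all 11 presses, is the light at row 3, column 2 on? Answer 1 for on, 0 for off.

1

[0] Z::Z
::Z:
Z:ZZ
ZZZZ
[1] ZZ:Z
ZZ::
ZZZZ
ZZZZ
[2] ZZ::
ZZZZ
ZZZ:
ZZZZ
[3] ZZ::
:ZZZ
::Z:
:ZZZ
[4] ZZ::
:ZZZ
::::
::::
[5] ZZ::
:ZZZ
:::Z
::ZZ
[6] Z:::
Z::Z
:Z:Z
::ZZ
[7] Z:::
Z::Z
:Z::
::::
[8] :ZZ:
ZZ:Z
:Z::
::::
[9] :ZZ:
ZZ:Z
:ZZ:
:ZZZ
[10] :ZZ:
ZZ:Z
ZZZ:
Z:ZZ
[11] :Z:Z
ZZ::
ZZZ:
Z:ZZ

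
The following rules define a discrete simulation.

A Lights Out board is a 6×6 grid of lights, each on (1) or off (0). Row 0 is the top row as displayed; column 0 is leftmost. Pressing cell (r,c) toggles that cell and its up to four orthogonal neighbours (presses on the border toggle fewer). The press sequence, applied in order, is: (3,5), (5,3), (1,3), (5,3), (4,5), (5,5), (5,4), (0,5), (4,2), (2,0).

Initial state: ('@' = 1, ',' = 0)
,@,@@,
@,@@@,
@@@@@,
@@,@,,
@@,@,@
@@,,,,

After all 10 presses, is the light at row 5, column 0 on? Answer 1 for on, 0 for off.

1

step 0: ,@,@@,
@,@@@,
@@@@@,
@@,@,,
@@,@,@
@@,,,,
step 1: ,@,@@,
@,@@@,
@@@@@@
@@,@@@
@@,@,,
@@,,,,
step 2: ,@,@@,
@,@@@,
@@@@@@
@@,@@@
@@,,,,
@@@@@,
step 3: ,@,,@,
@,,,,,
@@@,@@
@@,@@@
@@,,,,
@@@@@,
step 4: ,@,,@,
@,,,,,
@@@,@@
@@,@@@
@@,@,,
@@,,,,
step 5: ,@,,@,
@,,,,,
@@@,@@
@@,@@,
@@,@@@
@@,,,@
step 6: ,@,,@,
@,,,,,
@@@,@@
@@,@@,
@@,@@,
@@,,@,
step 7: ,@,,@,
@,,,,,
@@@,@@
@@,@@,
@@,@,,
@@,@,@
step 8: ,@,,,@
@,,,,@
@@@,@@
@@,@@,
@@,@,,
@@,@,@
step 9: ,@,,,@
@,,,,@
@@@,@@
@@@@@,
@,@,,,
@@@@,@
step 10: ,@,,,@
,,,,,@
,,@,@@
,@@@@,
@,@,,,
@@@@,@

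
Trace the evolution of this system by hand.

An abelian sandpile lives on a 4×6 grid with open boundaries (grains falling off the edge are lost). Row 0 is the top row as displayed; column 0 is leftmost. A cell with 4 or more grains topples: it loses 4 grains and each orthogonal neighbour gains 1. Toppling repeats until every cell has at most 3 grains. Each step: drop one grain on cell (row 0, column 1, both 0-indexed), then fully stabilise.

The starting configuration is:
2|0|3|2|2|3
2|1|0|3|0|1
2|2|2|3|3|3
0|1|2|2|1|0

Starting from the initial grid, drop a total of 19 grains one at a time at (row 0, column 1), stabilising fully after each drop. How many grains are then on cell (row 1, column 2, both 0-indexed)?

2

gen 0: 2|0|3|2|2|3
2|1|0|3|0|1
2|2|2|3|3|3
0|1|2|2|1|0
gen 1: 2|1|3|2|2|3
2|1|0|3|0|1
2|2|2|3|3|3
0|1|2|2|1|0
gen 2: 2|2|3|2|2|3
2|1|0|3|0|1
2|2|2|3|3|3
0|1|2|2|1|0
gen 3: 2|3|3|2|2|3
2|1|0|3|0|1
2|2|2|3|3|3
0|1|2|2|1|0
gen 4: 3|1|0|3|2|3
2|2|1|3|0|1
2|2|2|3|3|3
0|1|2|2|1|0
gen 5: 3|2|0|3|2|3
2|2|1|3|0|1
2|2|2|3|3|3
0|1|2|2|1|0
gen 6: 3|3|0|3|2|3
2|2|1|3|0|1
2|2|2|3|3|3
0|1|2|2|1|0
gen 7: 0|1|1|3|2|3
3|3|1|3|0|1
2|2|2|3|3|3
0|1|2|2|1|0
gen 8: 0|2|1|3|2|3
3|3|1|3|0|1
2|2|2|3|3|3
0|1|2|2|1|0
gen 9: 0|3|1|3|2|3
3|3|1|3|0|1
2|2|2|3|3|3
0|1|2|2|1|0
gen 10: 2|1|2|3|2|3
0|1|2|3|0|1
3|3|2|3|3|3
0|1|2|2|1|0
gen 11: 2|2|2|3|2|3
0|1|2|3|0|1
3|3|2|3|3|3
0|1|2|2|1|0
gen 12: 2|3|2|3|2|3
0|1|2|3|0|1
3|3|2|3|3|3
0|1|2|2|1|0
gen 13: 3|0|3|3|2|3
0|2|2|3|0|1
3|3|2|3|3|3
0|1|2|2|1|0
gen 14: 3|1|3|3|2|3
0|2|2|3|0|1
3|3|2|3|3|3
0|1|2|2|1|0
gen 15: 3|2|3|3|2|3
0|2|2|3|0|1
3|3|2|3|3|3
0|1|2|2|1|0
gen 16: 3|3|3|3|2|3
0|2|2|3|0|1
3|3|2|3|3|3
0|1|2|2|1|0
gen 17: 0|3|2|1|3|3
3|1|2|2|2|2
0|2|1|2|1|0
1|2|3|3|2|1
gen 18: 1|0|3|1|3|3
3|2|2|2|2|2
0|2|1|2|1|0
1|2|3|3|2|1
gen 19: 1|1|3|1|3|3
3|2|2|2|2|2
0|2|1|2|1|0
1|2|3|3|2|1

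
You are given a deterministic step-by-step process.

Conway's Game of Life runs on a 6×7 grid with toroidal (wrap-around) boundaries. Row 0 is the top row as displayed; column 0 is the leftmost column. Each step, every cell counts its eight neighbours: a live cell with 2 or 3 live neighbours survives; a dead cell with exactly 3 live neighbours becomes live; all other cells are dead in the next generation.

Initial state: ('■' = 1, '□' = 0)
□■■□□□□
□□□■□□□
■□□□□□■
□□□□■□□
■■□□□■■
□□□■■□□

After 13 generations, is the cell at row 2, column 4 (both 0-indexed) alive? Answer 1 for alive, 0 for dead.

0

k=0  □■■□□□□
□□□■□□□
■□□□□□■
□□□□■□□
■■□□□■■
□□□■■□□
k=1  □□■□■□□
■■■□□□□
□□□□□□□
□■□□□□□
■□□■□■■
□□□■■■■
k=2  ■□■□■□■
□■■■□□□
■□■□□□□
■□□□□□■
■□■■□□□
■□■□□□□
k=3  ■□□□□□■
□□□□□□■
■□■■□□■
■□■■□□■
■□■■□□□
■□■□□□□
k=4  ■■□□□□■
□■□□□■□
□□■■□■□
□□□□■□□
■□□□□□□
■□■■□□□
k=5  □□□□□□■
□■□□■■□
□□■■□■□
□□□■■□□
□■□■□□□
□□■□□□□
k=6  □□□□□■□
□□■■■■■
□□■□□■□
□□□□□□□
□□□■■□□
□□■□□□□
k=7  □□■□□■■
□□■■□□■
□□■□□■■
□□□■■□□
□□□■□□□
□□□■■□□
k=8  □□■□□■■
■■■■■□□
□□■□□■■
□□■■■■□
□□■□□□□
□□■■■■□
k=9  ■□□□□□■
■□□□■□□
■□□□□□■
□■■□■■■
□■□□□□□
□■■□■■■
k=10  □□□■■□□
□■□□□■□
□□□■■□□
□■■□□■■
□□□□□□□
□■■□□■■
k=11  ■■□■■□■
□□■□□■□
■■□■■□■
□□■■■■□
□□□□□□□
□□■■■■□
k=12  ■■□□□□■
□□□□□□□
■■□□□□■
■■■□□■■
□□□□□□□
■■■□□■■
k=13  □□■□□■□
□□□□□□□
□□■□□■□
□□■□□■□
□□□□□□□
□□■□□■□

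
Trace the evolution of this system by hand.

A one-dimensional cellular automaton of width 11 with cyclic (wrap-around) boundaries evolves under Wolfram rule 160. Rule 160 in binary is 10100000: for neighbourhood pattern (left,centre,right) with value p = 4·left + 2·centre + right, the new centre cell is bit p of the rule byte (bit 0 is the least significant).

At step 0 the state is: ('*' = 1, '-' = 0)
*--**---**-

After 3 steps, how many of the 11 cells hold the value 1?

0

k=0  *--**---**-
k=1  ----------*
k=2  -----------
k=3  -----------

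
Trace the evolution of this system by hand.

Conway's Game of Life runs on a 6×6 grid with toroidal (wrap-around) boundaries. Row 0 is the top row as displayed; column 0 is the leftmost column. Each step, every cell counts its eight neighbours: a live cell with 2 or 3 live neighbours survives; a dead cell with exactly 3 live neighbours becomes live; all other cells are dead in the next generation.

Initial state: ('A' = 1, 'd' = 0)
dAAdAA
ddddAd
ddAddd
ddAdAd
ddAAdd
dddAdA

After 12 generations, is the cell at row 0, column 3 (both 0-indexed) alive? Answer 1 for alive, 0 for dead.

1

0) dAAdAA
ddddAd
ddAddd
ddAdAd
ddAAdd
dddAdA
1) AdAddA
dAAdAA
dddddd
dAAddd
ddAddd
AAdddA
2) ddAAdd
dAAAAA
AddAdd
dAAddd
ddAddd
ddAddA
3) AddddA
AAdddA
AddddA
dAAAdd
ddAAdd
dAAddd
4) ddAddA
dAddAd
ddddAA
AAdAAd
dddddd
AAAAdd
5) ddddAA
AddAAd
dAAddd
AddAAd
ddddAA
AAAAdd
6) dddddd
AAAAAd
AAAddd
AAAAAd
dddddd
AAAAdd
7) ddddAA
AddAdA
dddddd
AddAdA
ddddAA
dAAddd
8) dAAAAA
AddddA
dddddd
AddddA
dAAAAA
AddAdd
9) dAAAdd
AAAAdA
dddddd
AAAAdA
dAAAdd
dddddd
10) dddAAd
AddAAd
dddddd
AddAAd
dddAAd
dddddd
11) dddAAA
dddAAA
dddddd
dddAAA
dddAAA
dddddd
12) dddAdA
dddAdA
dddddd
dddAdA
dddAdA
dddddd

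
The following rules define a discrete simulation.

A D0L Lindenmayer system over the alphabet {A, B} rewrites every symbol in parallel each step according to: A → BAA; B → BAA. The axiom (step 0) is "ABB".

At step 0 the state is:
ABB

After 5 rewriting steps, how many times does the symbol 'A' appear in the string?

486

gen 0: ABB
gen 1: BAABAABAA
gen 2: BAABAABAABAABAABAABAABAABAA
gen 3: BAABAABAABAABAABAABAABAABAABAABAABAABAABAABAABAABAABAABAABAABAABAABAABAABAABAABAA
gen 4: BAABAABAABAABAABAABAABAABAABAABAABAABAABAABAABAABAABAABAAB…ABAABAABAABAABAABAABAABAABAABAABAABAABAABAABAABAABAABAABAA  (len 243)
gen 5: BAABAABAABAABAABAABAABAABAABAABAABAABAABAABAABAABAABAABAAB…ABAABAABAABAABAABAABAABAABAABAABAABAABAABAABAABAABAABAABAA  (len 729)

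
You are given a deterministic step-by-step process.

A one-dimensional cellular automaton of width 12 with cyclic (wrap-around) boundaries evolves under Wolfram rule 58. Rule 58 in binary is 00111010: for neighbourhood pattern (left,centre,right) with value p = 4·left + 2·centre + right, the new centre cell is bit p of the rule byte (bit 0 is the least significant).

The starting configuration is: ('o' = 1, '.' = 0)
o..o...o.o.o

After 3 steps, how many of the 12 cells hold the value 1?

7

0) o..o...o.o.o
1) .oo.o.o.o.oo
2) oo.o.o.o.oo.
3) o.o.o.o.oo.o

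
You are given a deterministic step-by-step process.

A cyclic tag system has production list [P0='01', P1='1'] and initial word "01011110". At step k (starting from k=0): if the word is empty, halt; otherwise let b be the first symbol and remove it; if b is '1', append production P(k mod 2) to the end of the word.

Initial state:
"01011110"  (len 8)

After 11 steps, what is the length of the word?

[0] "01011110"  (len 8)
[1] "1011110"  (len 7)
[2] "0111101"  (len 7)
[3] "111101"  (len 6)
[4] "111011"  (len 6)
[5] "1101101"  (len 7)
[6] "1011011"  (len 7)
[7] "01101101"  (len 8)
[8] "1101101"  (len 7)
[9] "10110101"  (len 8)
[10] "01101011"  (len 8)
[11] "1101011"  (len 7)

7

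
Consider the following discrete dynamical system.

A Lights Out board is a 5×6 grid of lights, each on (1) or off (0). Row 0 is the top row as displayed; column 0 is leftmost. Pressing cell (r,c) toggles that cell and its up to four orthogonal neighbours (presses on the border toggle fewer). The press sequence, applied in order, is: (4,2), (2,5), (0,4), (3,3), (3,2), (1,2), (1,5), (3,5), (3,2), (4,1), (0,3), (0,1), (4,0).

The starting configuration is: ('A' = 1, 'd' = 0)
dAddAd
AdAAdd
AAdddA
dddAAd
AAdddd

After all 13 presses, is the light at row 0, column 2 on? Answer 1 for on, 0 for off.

1

0) dAddAd
AdAAdd
AAdddA
dddAAd
AAdddd
1) dAddAd
AdAAdd
AAdddA
ddAAAd
AdAAdd
2) dAddAd
AdAAdA
AAddAd
ddAAAA
AdAAdd
3) dAdAdA
AdAAAA
AAddAd
ddAAAA
AdAAdd
4) dAdAdA
AdAAAA
AAdAAd
dddddA
AdAddd
5) dAdAdA
AdAAAA
AAAAAd
dAAAdA
Addddd
6) dAAAdA
AAddAA
AAdAAd
dAAAdA
Addddd
7) dAAAdd
AAdddd
AAdAAA
dAAAdA
Addddd
8) dAAAdd
AAdddd
AAdAAd
dAAAAd
AddddA
9) dAAAdd
AAdddd
AAAAAd
ddddAd
AdAddA
10) dAAAdd
AAdddd
AAAAAd
dAddAd
dAdddA
11) dAddAd
AAdAdd
AAAAAd
dAddAd
dAdddA
12) AdAdAd
AddAdd
AAAAAd
dAddAd
dAdddA
13) AdAdAd
AddAdd
AAAAAd
AAddAd
AddddA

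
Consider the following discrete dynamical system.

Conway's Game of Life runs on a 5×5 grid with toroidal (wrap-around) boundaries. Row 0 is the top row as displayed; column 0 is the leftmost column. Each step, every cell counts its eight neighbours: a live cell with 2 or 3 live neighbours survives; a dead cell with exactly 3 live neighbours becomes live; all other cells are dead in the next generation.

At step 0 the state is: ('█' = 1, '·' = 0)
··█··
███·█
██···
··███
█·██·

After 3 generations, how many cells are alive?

3

0) ··█··
███·█
██···
··███
█·██·
1) ·····
··███
·····
·····
·····
2) ···█·
···█·
···█·
·····
·····
3) ·····
··███
·····
·····
·····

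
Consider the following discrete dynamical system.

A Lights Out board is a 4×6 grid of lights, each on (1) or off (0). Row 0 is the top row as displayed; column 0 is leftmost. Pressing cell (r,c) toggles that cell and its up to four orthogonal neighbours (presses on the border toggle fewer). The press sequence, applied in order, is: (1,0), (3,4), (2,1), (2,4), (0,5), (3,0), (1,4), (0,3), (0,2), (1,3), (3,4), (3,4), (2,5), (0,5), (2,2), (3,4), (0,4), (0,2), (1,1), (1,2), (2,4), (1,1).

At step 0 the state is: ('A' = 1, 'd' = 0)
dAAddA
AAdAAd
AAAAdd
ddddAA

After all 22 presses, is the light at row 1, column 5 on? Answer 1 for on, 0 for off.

0

t=0: dAAddA
AAdAAd
AAAAdd
ddddAA
t=1: AAAddA
dddAAd
dAAAdd
ddddAA
t=2: AAAddA
dddAAd
dAAAAd
dddAdd
t=3: AAAddA
dAdAAd
AddAAd
dAdAdd
t=4: AAAddA
dAdAdd
AddddA
dAdAAd
t=5: AAAdAd
dAdAdA
AddddA
dAdAAd
t=6: AAAdAd
dAdAdA
dddddA
AddAAd
t=7: AAAddd
dAddAd
ddddAA
AddAAd
t=8: AAdAAd
dAdAAd
ddddAA
AddAAd
t=9: AdAdAd
dAAAAd
ddddAA
AddAAd
t=10: AdAAAd
dAdddd
dddAAA
AddAAd
t=11: AdAAAd
dAdddd
dddAdA
AddddA
t=12: AdAAAd
dAdddd
dddAAA
AddAAd
t=13: AdAAAd
dAdddA
dddAdd
AddAAA
t=14: AdAAdA
dAdddd
dddAdd
AddAAA
t=15: AdAAdA
dAAddd
dAAddd
AdAAAA
t=16: AdAAdA
dAAddd
dAAdAd
AdAddd
t=17: AdAdAd
dAAdAd
dAAdAd
AdAddd
t=18: AAdAAd
dAddAd
dAAdAd
AdAddd
t=19: AddAAd
AdAdAd
ddAdAd
AdAddd
t=20: AdAAAd
AAdAAd
ddddAd
AdAddd
t=21: AdAAAd
AAdAdd
dddAdA
AdAdAd
t=22: AAAAAd
ddAAdd
dAdAdA
AdAdAd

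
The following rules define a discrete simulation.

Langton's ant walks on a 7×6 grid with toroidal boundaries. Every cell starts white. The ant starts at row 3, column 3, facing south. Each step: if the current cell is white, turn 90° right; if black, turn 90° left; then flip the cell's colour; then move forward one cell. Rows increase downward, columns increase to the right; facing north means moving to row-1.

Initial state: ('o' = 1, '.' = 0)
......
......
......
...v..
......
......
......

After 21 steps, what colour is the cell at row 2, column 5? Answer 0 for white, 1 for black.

0

step 0: ......
......
......
...v..
......
......
......
step 1: ......
......
......
..<o..
......
......
......
step 2: ......
......
..^...
..oo..
......
......
......
step 3: ......
......
..o>..
..oo..
......
......
......
step 4: ......
......
..oo..
..ov..
......
......
......
step 5: ......
......
..oo..
..o.>.
......
......
......
step 6: ......
......
..oo..
..o.o.
....v.
......
......
step 7: ......
......
..oo..
..o.o.
...<o.
......
......
step 8: ......
......
..oo..
..o^o.
...oo.
......
......
step 9: ......
......
..oo..
..oo>.
...oo.
......
......
step 10: ......
......
..oo^.
..oo..
...oo.
......
......
step 11: ......
......
..ooo>
..oo..
...oo.
......
......
step 12: ......
......
..oooo
..oo.v
...oo.
......
......
step 13: ......
......
..oooo
..oo<o
...oo.
......
......
step 14: ......
......
..oo^o
..oooo
...oo.
......
......
step 15: ......
......
..o<.o
..oooo
...oo.
......
......
step 16: ......
......
..o..o
..ovoo
...oo.
......
......
step 17: ......
......
..o..o
..o.>o
...oo.
......
......
step 18: ......
......
..o.^o
..o..o
...oo.
......
......
step 19: ......
......
..o.o>
..o..o
...oo.
......
......
step 20: ......
.....^
..o.o.
..o..o
...oo.
......
......
step 21: ......
>....o
..o.o.
..o..o
...oo.
......
......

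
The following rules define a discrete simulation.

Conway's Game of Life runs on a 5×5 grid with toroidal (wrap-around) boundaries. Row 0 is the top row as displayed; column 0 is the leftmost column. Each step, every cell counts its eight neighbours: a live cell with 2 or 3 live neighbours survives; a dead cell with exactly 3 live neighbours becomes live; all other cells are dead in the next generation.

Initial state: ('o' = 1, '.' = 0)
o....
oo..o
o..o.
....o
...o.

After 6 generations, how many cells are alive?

10

0) o....
oo..o
o..o.
....o
...o.
1) oo...
.o...
.o.o.
...oo
....o
2) oo...
.o...
o..oo
o.ooo
...oo
3) ooo.o
.oo..
.....
.oo..
.....
4) o.oo.
..oo.
.....
.....
...o.
5) .o...
.oooo
.....
.....
..ooo
6) .o...
oooo.
..oo.
...o.
..oo.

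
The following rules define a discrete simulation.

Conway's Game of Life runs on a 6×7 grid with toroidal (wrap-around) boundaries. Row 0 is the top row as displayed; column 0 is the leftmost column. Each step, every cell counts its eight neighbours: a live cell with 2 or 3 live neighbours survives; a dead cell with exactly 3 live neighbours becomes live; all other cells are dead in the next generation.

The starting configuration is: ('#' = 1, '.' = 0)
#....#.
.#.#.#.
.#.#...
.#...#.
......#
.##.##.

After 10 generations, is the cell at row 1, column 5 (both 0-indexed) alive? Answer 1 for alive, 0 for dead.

[0] #....#.
.#.#.#.
.#.#...
.#...#.
......#
.##.##.
[1] #..#.#.
##....#
##.....
#.#....
###.#.#
##..##.
[2] ..#..#.
..#....
..#....
..##...
..#.#..
.......
[3] .......
.###...
.##....
.##....
..#....
...#...
[4] ...#...
.#.#...
#......
...#...
.###...
.......
[5] ..#....
..#....
..#....
.#.#...
..##...
...#...
[6] ..##...
.###...
.###...
.#.#...
...##..
...#...
[7] .#..#..
....#..
#...#..
.#.....
...##..
.......
[8] .......
...###.
.......
...##..
.......
...##..
[9] .....#.
....#..
.....#.
.......
.......
.......
[10] .......
....##.
.......
.......
.......
.......

1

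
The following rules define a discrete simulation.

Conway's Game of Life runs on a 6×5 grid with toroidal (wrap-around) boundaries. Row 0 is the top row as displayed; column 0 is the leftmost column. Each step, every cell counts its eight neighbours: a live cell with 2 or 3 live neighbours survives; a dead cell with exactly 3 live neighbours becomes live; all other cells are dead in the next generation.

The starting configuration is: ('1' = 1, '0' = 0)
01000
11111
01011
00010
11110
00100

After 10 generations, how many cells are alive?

8

step 0: 01000
11111
01011
00010
11110
00100
step 1: 00001
00000
01000
00000
01011
10010
step 2: 00001
00000
00000
10100
10111
10110
step 3: 00011
00000
00000
10100
10000
10100
step 4: 00011
00000
00000
01000
10001
11010
step 5: 10111
00000
00000
10000
00101
01110
step 6: 10001
00011
00000
00000
10101
00000
step 7: 10011
10011
00000
00000
00000
01010
step 8: 01000
10010
00001
00000
00000
10110
step 9: 11010
10001
00001
00000
00000
01100
step 10: 00010
01010
10001
00000
00000
11100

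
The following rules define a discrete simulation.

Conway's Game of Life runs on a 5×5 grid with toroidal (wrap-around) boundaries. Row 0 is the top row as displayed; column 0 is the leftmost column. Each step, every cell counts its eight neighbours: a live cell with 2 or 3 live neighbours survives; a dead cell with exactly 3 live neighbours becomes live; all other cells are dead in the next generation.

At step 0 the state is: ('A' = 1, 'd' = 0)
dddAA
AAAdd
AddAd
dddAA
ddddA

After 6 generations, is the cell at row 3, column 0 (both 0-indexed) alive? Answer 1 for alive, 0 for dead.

gen 0: dddAA
AAAdd
AddAd
dddAA
ddddA
gen 1: dAAAA
AAAdd
AddAd
AddAd
Adddd
gen 2: dddAA
ddddd
AddAd
AAddd
Adddd
gen 3: ddddA
dddAd
AAddA
AAddd
AAddd
gen 4: AdddA
dddAd
dAAdA
ddAdd
dAddA
gen 5: AddAA
dAAAd
dAAdd
ddAdd
dAdAA
gen 6: ddddd
ddddd
ddddd
Adddd
dAddd

1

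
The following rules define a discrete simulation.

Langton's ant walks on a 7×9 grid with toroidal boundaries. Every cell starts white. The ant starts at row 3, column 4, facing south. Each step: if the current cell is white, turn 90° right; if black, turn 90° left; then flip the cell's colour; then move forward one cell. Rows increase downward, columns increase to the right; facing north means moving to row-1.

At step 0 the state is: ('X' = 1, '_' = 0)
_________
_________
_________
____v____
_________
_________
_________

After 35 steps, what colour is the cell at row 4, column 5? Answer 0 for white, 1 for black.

1

[0] _________
_________
_________
____v____
_________
_________
_________
[1] _________
_________
_________
___<X____
_________
_________
_________
[2] _________
_________
___^_____
___XX____
_________
_________
_________
[3] _________
_________
___X>____
___XX____
_________
_________
_________
[4] _________
_________
___XX____
___Xv____
_________
_________
_________
[5] _________
_________
___XX____
___X_>___
_________
_________
_________
[6] _________
_________
___XX____
___X_X___
_____v___
_________
_________
[7] _________
_________
___XX____
___X_X___
____<X___
_________
_________
[8] _________
_________
___XX____
___X^X___
____XX___
_________
_________
[9] _________
_________
___XX____
___XX>___
____XX___
_________
_________
[10] _________
_________
___XX^___
___XX____
____XX___
_________
_________
[11] _________
_________
___XXX>__
___XX____
____XX___
_________
_________
[12] _________
_________
___XXXX__
___XX_v__
____XX___
_________
_________
[13] _________
_________
___XXXX__
___XX<X__
____XX___
_________
_________
[14] _________
_________
___XX^X__
___XXXX__
____XX___
_________
_________
[15] _________
_________
___X<_X__
___XXXX__
____XX___
_________
_________
[16] _________
_________
___X__X__
___XvXX__
____XX___
_________
_________
[17] _________
_________
___X__X__
___X_>X__
____XX___
_________
_________
[18] _________
_________
___X_^X__
___X__X__
____XX___
_________
_________
[19] _________
_________
___X_X>__
___X__X__
____XX___
_________
_________
[20] _________
______^__
___X_X___
___X__X__
____XX___
_________
_________
[21] _________
______X>_
___X_X___
___X__X__
____XX___
_________
_________
[22] _________
______XX_
___X_X_v_
___X__X__
____XX___
_________
_________
[23] _________
______XX_
___X_X<X_
___X__X__
____XX___
_________
_________
[24] _________
______^X_
___X_XXX_
___X__X__
____XX___
_________
_________
[25] _________
_____<_X_
___X_XXX_
___X__X__
____XX___
_________
_________
[26] _____^___
_____X_X_
___X_XXX_
___X__X__
____XX___
_________
_________
[27] _____X>__
_____X_X_
___X_XXX_
___X__X__
____XX___
_________
_________
[28] _____XX__
_____XvX_
___X_XXX_
___X__X__
____XX___
_________
_________
[29] _____XX__
_____<XX_
___X_XXX_
___X__X__
____XX___
_________
_________
[30] _____XX__
______XX_
___X_vXX_
___X__X__
____XX___
_________
_________
[31] _____XX__
______XX_
___X__>X_
___X__X__
____XX___
_________
_________
[32] _____XX__
______^X_
___X___X_
___X__X__
____XX___
_________
_________
[33] _____XX__
_____<_X_
___X___X_
___X__X__
____XX___
_________
_________
[34] _____^X__
_____X_X_
___X___X_
___X__X__
____XX___
_________
_________
[35] ____<_X__
_____X_X_
___X___X_
___X__X__
____XX___
_________
_________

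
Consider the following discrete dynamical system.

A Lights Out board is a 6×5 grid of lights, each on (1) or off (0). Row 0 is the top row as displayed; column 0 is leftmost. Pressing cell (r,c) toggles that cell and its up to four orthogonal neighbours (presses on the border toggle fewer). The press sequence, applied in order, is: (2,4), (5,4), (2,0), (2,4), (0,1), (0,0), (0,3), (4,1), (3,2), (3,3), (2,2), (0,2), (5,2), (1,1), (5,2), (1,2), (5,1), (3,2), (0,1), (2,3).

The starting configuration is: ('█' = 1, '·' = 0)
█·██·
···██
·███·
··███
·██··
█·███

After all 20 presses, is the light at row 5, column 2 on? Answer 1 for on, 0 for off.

step 0: █·██·
···██
·███·
··███
·██··
█·███
step 1: █·██·
···█·
·██·█
··██·
·██··
█·███
step 2: █·██·
···█·
·██·█
··██·
·██·█
█·█··
step 3: █·██·
█··█·
█·█·█
█·██·
·██·█
█·█··
step 4: █·██·
█··██
█·██·
█·███
·██·█
█·█··
step 5: ·█·█·
██·██
█·██·
█·███
·██·█
█·█··
step 6: █··█·
·█·██
█·██·
█·███
·██·█
█·█··
step 7: █·█·█
·█··█
█·██·
█·███
·██·█
█·█··
step 8: █·█·█
·█··█
█·██·
█████
█···█
███··
step 9: █·█·█
·█··█
█··█·
█···█
█·█·█
███··
step 10: █·█·█
·█··█
█····
█·██·
█·███
███··
step 11: █·█·█
·██·█
████·
█··█·
█·███
███··
step 12: ██·██
·█··█
████·
█··█·
█·███
███··
step 13: ██·██
·█··█
████·
█··█·
█··██
█··█·
step 14: █··██
█·█·█
█·██·
█··█·
█··██
█··█·
step 15: █··██
█·█·█
█·██·
█··█·
█·███
███··
step 16: █·███
██·██
█··█·
█··█·
█·███
███··
step 17: █·███
██·██
█··█·
█··█·
█████
·····
step 18: █·███
██·██
█·██·
███··
██·██
·····
step 19: ·█·██
█··██
█·██·
███··
██·██
·····
step 20: ·█·██
█···█
█···█
████·
██·██
·····

0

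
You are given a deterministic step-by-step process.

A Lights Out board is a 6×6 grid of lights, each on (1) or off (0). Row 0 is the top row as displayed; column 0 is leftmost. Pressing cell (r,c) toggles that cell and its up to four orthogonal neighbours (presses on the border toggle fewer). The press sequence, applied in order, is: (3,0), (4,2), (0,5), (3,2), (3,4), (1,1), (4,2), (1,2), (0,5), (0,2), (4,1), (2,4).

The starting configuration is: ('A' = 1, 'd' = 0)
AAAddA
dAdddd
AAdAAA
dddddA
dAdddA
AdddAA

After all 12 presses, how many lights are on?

20

t=0: AAAddA
dAdddd
AAdAAA
dddddA
dAdddA
AdddAA
t=1: AAAddA
dAdddd
dAdAAA
AAdddA
AAdddA
AdddAA
t=2: AAAddA
dAdddd
dAdAAA
AAAddA
AdAAdA
AdAdAA
t=3: AAAdAd
dAdddA
dAdAAA
AAAddA
AdAAdA
AdAdAA
t=4: AAAdAd
dAdddA
dAAAAA
AddAdA
AddAdA
AdAdAA
t=5: AAAdAd
dAdddA
dAAAdA
AdddAd
AddAAA
AdAdAA
t=6: AdAdAd
AdAddA
ddAAdA
AdddAd
AddAAA
AdAdAA
t=7: AdAdAd
AdAddA
ddAAdA
AdAdAd
AAAdAA
AdddAA
t=8: AdddAd
AAdAdA
dddAdA
AdAdAd
AAAdAA
AdddAA
t=9: AddddA
AAdAdd
dddAdA
AdAdAd
AAAdAA
AdddAA
t=10: AAAAdA
AAAAdd
dddAdA
AdAdAd
AAAdAA
AdddAA
t=11: AAAAdA
AAAAdd
dddAdA
AAAdAd
ddddAA
AAddAA
t=12: AAAAdA
AAAAAd
ddddAd
AAAddd
ddddAA
AAddAA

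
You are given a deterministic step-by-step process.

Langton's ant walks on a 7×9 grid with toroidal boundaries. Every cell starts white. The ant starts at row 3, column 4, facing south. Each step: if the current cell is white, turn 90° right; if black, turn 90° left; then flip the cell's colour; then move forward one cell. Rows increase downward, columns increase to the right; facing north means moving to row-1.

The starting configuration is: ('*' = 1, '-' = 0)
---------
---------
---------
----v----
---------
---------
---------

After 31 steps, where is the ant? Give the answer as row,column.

0) ---------
---------
---------
----v----
---------
---------
---------
1) ---------
---------
---------
---<*----
---------
---------
---------
2) ---------
---------
---^-----
---**----
---------
---------
---------
3) ---------
---------
---*>----
---**----
---------
---------
---------
4) ---------
---------
---**----
---*v----
---------
---------
---------
5) ---------
---------
---**----
---*->---
---------
---------
---------
6) ---------
---------
---**----
---*-*---
-----v---
---------
---------
7) ---------
---------
---**----
---*-*---
----<*---
---------
---------
8) ---------
---------
---**----
---*^*---
----**---
---------
---------
9) ---------
---------
---**----
---**>---
----**---
---------
---------
10) ---------
---------
---**^---
---**----
----**---
---------
---------
11) ---------
---------
---***>--
---**----
----**---
---------
---------
12) ---------
---------
---****--
---**-v--
----**---
---------
---------
13) ---------
---------
---****--
---**<*--
----**---
---------
---------
14) ---------
---------
---**^*--
---****--
----**---
---------
---------
15) ---------
---------
---*<-*--
---****--
----**---
---------
---------
16) ---------
---------
---*--*--
---*v**--
----**---
---------
---------
17) ---------
---------
---*--*--
---*->*--
----**---
---------
---------
18) ---------
---------
---*-^*--
---*--*--
----**---
---------
---------
19) ---------
---------
---*-*>--
---*--*--
----**---
---------
---------
20) ---------
------^--
---*-*---
---*--*--
----**---
---------
---------
21) ---------
------*>-
---*-*---
---*--*--
----**---
---------
---------
22) ---------
------**-
---*-*-v-
---*--*--
----**---
---------
---------
23) ---------
------**-
---*-*<*-
---*--*--
----**---
---------
---------
24) ---------
------^*-
---*-***-
---*--*--
----**---
---------
---------
25) ---------
-----<-*-
---*-***-
---*--*--
----**---
---------
---------
26) -----^---
-----*-*-
---*-***-
---*--*--
----**---
---------
---------
27) -----*>--
-----*-*-
---*-***-
---*--*--
----**---
---------
---------
28) -----**--
-----*v*-
---*-***-
---*--*--
----**---
---------
---------
29) -----**--
-----<**-
---*-***-
---*--*--
----**---
---------
---------
30) -----**--
------**-
---*-v**-
---*--*--
----**---
---------
---------
31) -----**--
------**-
---*-->*-
---*--*--
----**---
---------
---------

2,6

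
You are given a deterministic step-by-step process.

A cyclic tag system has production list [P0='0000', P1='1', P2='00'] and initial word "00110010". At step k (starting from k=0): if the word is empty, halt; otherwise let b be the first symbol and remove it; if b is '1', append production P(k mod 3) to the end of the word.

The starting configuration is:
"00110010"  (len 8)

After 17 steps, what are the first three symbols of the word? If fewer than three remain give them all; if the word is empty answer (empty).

0) "00110010"  (len 8)
1) "0110010"  (len 7)
2) "110010"  (len 6)
3) "1001000"  (len 7)
4) "0010000000"  (len 10)
5) "010000000"  (len 9)
6) "10000000"  (len 8)
7) "00000000000"  (len 11)
8) "0000000000"  (len 10)
9) "000000000"  (len 9)
10) "00000000"  (len 8)
11) "0000000"  (len 7)
12) "000000"  (len 6)
13) "00000"  (len 5)
14) "0000"  (len 4)
15) "000"  (len 3)
16) "00"  (len 2)
17) "0"  (len 1)

0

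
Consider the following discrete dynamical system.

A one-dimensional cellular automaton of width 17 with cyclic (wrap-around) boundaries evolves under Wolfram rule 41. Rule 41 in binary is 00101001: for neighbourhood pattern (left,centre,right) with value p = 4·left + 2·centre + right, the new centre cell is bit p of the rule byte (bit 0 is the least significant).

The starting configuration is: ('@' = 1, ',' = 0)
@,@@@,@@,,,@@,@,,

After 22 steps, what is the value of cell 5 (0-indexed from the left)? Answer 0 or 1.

1

k=0  @,@@@,@@,,,@@,@,,
k=1  ,@@,,@@,,@,@,@,,,
k=2  ,@,,,@,,,,@,@,,@@
k=3  @,,@,,,@@,,@,,,@,
k=4  ,,,,,@,@,,,,,@,,@
k=5  ,@@@,,@,,@@@,,,,,
k=6  ,@,,,,,,,@,,,@@@@
k=7  @,,@@@@@,,,@,@,,,
k=8  ,,,@,,,,,@,,@,,@,
k=9  @@,,,@@@,,,,,,,,,
k=10  @,,@,@,,,@@@@@@@,
k=11  ,,,,@,,@,@,,,,,,@
k=12  ,@@,,,,,@,,@@@@,,
k=13  ,@,,@@@,,,,@,,,,@
k=14  @,,,@,,,@@,,,@@,,
k=15  ,,@,,,@,@,,@,@,,,
k=16  @,,,@,,@,,,,@,,@@
k=17  ,,@,,,,,,@@,,,,@,
k=18  @,,,@@@@,@,,@@,,,
k=19  ,,@,@,,,@,,,@,,@,
k=20  @,,@,,@,,,@,,,,,,
k=21  ,,,,,,,,@,,,@@@@,
k=22  @@@@@@@,,,@,@,,,,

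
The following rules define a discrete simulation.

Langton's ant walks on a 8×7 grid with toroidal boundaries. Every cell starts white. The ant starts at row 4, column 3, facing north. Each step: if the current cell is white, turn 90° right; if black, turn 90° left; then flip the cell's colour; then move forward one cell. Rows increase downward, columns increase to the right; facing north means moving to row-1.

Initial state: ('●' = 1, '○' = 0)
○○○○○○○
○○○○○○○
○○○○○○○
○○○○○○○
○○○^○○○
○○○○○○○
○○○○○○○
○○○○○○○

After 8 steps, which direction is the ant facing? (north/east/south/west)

south

[0] ○○○○○○○
○○○○○○○
○○○○○○○
○○○○○○○
○○○^○○○
○○○○○○○
○○○○○○○
○○○○○○○
[1] ○○○○○○○
○○○○○○○
○○○○○○○
○○○○○○○
○○○●>○○
○○○○○○○
○○○○○○○
○○○○○○○
[2] ○○○○○○○
○○○○○○○
○○○○○○○
○○○○○○○
○○○●●○○
○○○○v○○
○○○○○○○
○○○○○○○
[3] ○○○○○○○
○○○○○○○
○○○○○○○
○○○○○○○
○○○●●○○
○○○<●○○
○○○○○○○
○○○○○○○
[4] ○○○○○○○
○○○○○○○
○○○○○○○
○○○○○○○
○○○^●○○
○○○●●○○
○○○○○○○
○○○○○○○
[5] ○○○○○○○
○○○○○○○
○○○○○○○
○○○○○○○
○○<○●○○
○○○●●○○
○○○○○○○
○○○○○○○
[6] ○○○○○○○
○○○○○○○
○○○○○○○
○○^○○○○
○○●○●○○
○○○●●○○
○○○○○○○
○○○○○○○
[7] ○○○○○○○
○○○○○○○
○○○○○○○
○○●>○○○
○○●○●○○
○○○●●○○
○○○○○○○
○○○○○○○
[8] ○○○○○○○
○○○○○○○
○○○○○○○
○○●●○○○
○○●v●○○
○○○●●○○
○○○○○○○
○○○○○○○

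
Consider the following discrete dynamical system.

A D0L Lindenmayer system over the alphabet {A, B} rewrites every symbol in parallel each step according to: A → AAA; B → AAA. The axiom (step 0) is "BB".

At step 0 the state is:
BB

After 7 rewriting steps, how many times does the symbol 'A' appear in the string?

4374

step 0: BB
step 1: AAAAAA
step 2: AAAAAAAAAAAAAAAAAA
step 3: AAAAAAAAAAAAAAAAAAAAAAAAAAAAAAAAAAAAAAAAAAAAAAAAAAAAAA
step 4: AAAAAAAAAAAAAAAAAAAAAAAAAAAAAAAAAAAAAAAAAAAAAAAAAAAAAAAAAA…AAAAAAAAAAAAAAAAAAAAAAAAAAAAAAAAAAAAAAAAAAAAAAAAAAAAAAAAAA  (len 162)
step 5: AAAAAAAAAAAAAAAAAAAAAAAAAAAAAAAAAAAAAAAAAAAAAAAAAAAAAAAAAA…AAAAAAAAAAAAAAAAAAAAAAAAAAAAAAAAAAAAAAAAAAAAAAAAAAAAAAAAAA  (len 486)
step 6: AAAAAAAAAAAAAAAAAAAAAAAAAAAAAAAAAAAAAAAAAAAAAAAAAAAAAAAAAA…AAAAAAAAAAAAAAAAAAAAAAAAAAAAAAAAAAAAAAAAAAAAAAAAAAAAAAAAAA  (len 1458)
step 7: AAAAAAAAAAAAAAAAAAAAAAAAAAAAAAAAAAAAAAAAAAAAAAAAAAAAAAAAAA…AAAAAAAAAAAAAAAAAAAAAAAAAAAAAAAAAAAAAAAAAAAAAAAAAAAAAAAAAA  (len 4374)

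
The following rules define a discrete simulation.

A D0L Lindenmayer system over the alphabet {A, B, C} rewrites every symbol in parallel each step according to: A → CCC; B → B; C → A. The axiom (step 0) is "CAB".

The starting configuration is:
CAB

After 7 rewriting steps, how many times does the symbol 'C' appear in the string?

81

[0] CAB
[1] ACCCB
[2] CCCAAAB
[3] AAACCCCCCCCCB
[4] CCCCCCCCCAAAAAAAAAB
[5] AAAAAAAAACCCCCCCCCCCCCCCCCCCCCCCCCCCB
[6] CCCCCCCCCCCCCCCCCCCCCCCCCCCAAAAAAAAAAAAAAAAAAAAAAAAAAAB
[7] AAAAAAAAAAAAAAAAAAAAAAAAAAACCCCCCCCCCCCCCCCCCCCCCCCCCCCCCCCCCCCCCCCCCCCCCCCCCCCCCCCCCCCCCCCCCCCCCCCCCCCCCCCCB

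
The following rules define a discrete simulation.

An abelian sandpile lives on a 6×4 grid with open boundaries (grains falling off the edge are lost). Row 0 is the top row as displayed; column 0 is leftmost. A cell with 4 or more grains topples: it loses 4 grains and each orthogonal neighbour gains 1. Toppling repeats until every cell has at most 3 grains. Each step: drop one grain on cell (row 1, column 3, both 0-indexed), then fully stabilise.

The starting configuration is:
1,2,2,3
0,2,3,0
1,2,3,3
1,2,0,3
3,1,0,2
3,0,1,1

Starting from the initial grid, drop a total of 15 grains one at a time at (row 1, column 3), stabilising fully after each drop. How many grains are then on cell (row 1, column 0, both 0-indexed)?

1

gen 0: 1,2,2,3
0,2,3,0
1,2,3,3
1,2,0,3
3,1,0,2
3,0,1,1
gen 1: 1,2,2,3
0,2,3,1
1,2,3,3
1,2,0,3
3,1,0,2
3,0,1,1
gen 2: 1,2,2,3
0,2,3,2
1,2,3,3
1,2,0,3
3,1,0,2
3,0,1,1
gen 3: 1,2,2,3
0,2,3,3
1,2,3,3
1,2,0,3
3,1,0,2
3,0,1,1
gen 4: 1,3,0,1
0,3,2,3
1,3,1,2
1,2,2,0
3,1,0,3
3,0,1,1
gen 5: 1,3,0,2
0,3,3,0
1,3,1,3
1,2,2,0
3,1,0,3
3,0,1,1
gen 6: 1,3,0,2
0,3,3,1
1,3,1,3
1,2,2,0
3,1,0,3
3,0,1,1
gen 7: 1,3,0,2
0,3,3,2
1,3,1,3
1,2,2,0
3,1,0,3
3,0,1,1
gen 8: 1,3,0,2
0,3,3,3
1,3,1,3
1,2,2,0
3,1,0,3
3,0,1,1
gen 9: 2,0,2,3
1,2,2,2
2,1,0,1
1,3,3,1
3,1,0,3
3,0,1,1
gen 10: 2,0,2,3
1,2,2,3
2,1,0,1
1,3,3,1
3,1,0,3
3,0,1,1
gen 11: 2,0,3,0
1,2,3,1
2,1,0,2
1,3,3,1
3,1,0,3
3,0,1,1
gen 12: 2,0,3,0
1,2,3,2
2,1,0,2
1,3,3,1
3,1,0,3
3,0,1,1
gen 13: 2,0,3,0
1,2,3,3
2,1,0,2
1,3,3,1
3,1,0,3
3,0,1,1
gen 14: 2,1,0,2
1,3,1,1
2,1,1,3
1,3,3,1
3,1,0,3
3,0,1,1
gen 15: 2,1,0,2
1,3,1,2
2,1,1,3
1,3,3,1
3,1,0,3
3,0,1,1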